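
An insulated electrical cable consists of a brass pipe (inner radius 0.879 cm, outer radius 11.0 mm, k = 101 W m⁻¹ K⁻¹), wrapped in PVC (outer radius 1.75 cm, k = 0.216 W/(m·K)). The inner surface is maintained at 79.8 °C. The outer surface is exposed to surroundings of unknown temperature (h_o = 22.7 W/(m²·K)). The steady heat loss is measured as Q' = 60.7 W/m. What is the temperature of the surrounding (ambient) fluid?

T_out = 34.7 °C

Sum the resistances:
  R'_brass = ln(0.0110/0.00879)/(2πk) = 0.2243/(2π·101) = 3.534×10^-4 m·K/W
  R'_PVC = ln(0.0175/0.0110)/(2πk) = 0.4643/(2π·0.216) = 0.3421 m·K/W
  R'_conv,out = 1/(2πr h) = 1/(2π·0.0175·22.7) = 0.4006 m·K/W
ΣR = 0.7431 m·K/W
ΔT = Q'·ΣR = 60.7 × 0.7431 = 45.11 K
Heat flows outward, so T_out = T_in − ΔT = 79.8 − 45.11 = 34.7 °C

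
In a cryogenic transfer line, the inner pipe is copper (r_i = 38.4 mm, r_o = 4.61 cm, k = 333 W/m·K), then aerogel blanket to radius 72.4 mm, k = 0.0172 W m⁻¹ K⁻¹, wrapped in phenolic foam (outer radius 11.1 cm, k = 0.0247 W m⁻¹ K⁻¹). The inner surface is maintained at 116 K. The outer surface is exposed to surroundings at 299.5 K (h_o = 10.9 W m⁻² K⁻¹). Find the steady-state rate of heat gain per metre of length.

Series thermal resistances, inner to outer:
  R'_copper = ln(0.0461/0.0384)/(2πk) = 0.1828/(2π·333) = 8.735×10^-5 m·K/W
  R'_aerogel blanket = ln(0.0724/0.0461)/(2πk) = 0.4514/(2π·0.0172) = 4.177 m·K/W
  R'_phenolic foam = ln(0.111/0.0724)/(2πk) = 0.4273/(2π·0.0247) = 2.753 m·K/W
  R'_conv,out = 1/(2πr h) = 1/(2π·0.111·10.9) = 0.1315 m·K/W
ΣR = 8.735×10^-5 + 4.177 + 2.753 + 0.1315 = 7.062 m·K/W
Q' = ΔT/ΣR = (116 K − 299.5 K)/7.062 = -26.0 W/m
(Negative Q' ⇒ heat flows inward; heat gain = 26.0 W/m.)

Q' = 26.0 W/m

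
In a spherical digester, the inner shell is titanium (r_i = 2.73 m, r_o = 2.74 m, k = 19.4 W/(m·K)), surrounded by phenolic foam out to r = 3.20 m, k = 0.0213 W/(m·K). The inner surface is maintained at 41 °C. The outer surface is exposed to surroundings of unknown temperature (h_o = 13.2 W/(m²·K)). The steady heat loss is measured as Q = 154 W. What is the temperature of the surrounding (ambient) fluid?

T_out = 10.7 °C

Series resistances:
  R_titanium = (1/2.73 − 1/2.74)/(4πk) = 0.001337/(4π·19.4) = 5.484×10^-6 K/W
  R_phenolic foam = (1/2.74 − 1/3.20)/(4πk) = 0.05246/(4π·0.0213) = 0.1960 K/W
  R_conv,out = 1/(4πr²h) = 1/(4π·3.20²·13.2) = 5.887×10^-4 K/W
ΣR = 0.1966 K/W
ΔT = Q·ΣR = 154 × 0.1966 = 30.28 K
Heat flows outward, so T_out = T_in − ΔT = 41 − 30.28 = 10.7 °C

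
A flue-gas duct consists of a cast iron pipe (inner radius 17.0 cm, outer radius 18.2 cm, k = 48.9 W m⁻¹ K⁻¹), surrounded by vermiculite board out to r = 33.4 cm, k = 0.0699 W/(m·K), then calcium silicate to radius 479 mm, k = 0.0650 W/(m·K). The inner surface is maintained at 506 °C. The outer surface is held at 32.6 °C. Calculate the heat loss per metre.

Series thermal resistances, inner to outer:
  R'_cast iron = ln(0.182/0.170)/(2πk) = 0.06821/(2π·48.9) = 2.220×10^-4 m·K/W
  R'_vermiculite board = ln(0.334/0.182)/(2πk) = 0.6071/(2π·0.0699) = 1.382 m·K/W
  R'_calcium silicate = ln(0.479/0.334)/(2πk) = 0.3606/(2π·0.0650) = 0.8828 m·K/W
ΣR = 2.220×10^-4 + 1.382 + 0.8828 = 2.265 m·K/W
Q' = ΔT/ΣR = (506 °C − 32.6 °C)/2.265 = 209 W/m

Q' = 209 W/m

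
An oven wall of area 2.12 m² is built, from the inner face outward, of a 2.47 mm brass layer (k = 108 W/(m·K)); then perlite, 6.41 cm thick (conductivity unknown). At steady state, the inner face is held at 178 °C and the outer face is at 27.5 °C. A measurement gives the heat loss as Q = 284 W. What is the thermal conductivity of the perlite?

ΣR = ΔT/Q = |178 − 27.5|/284 = 0.5299 K/W
Known resistances:
  R_brass = L/(kA) = 0.00247/(108·2.12) = 1.079×10^-5 K/W
R_perlite = ΣR − ΣR_known = 0.5299 − 1.079×10^-5 = 0.5299 K/W
L/(kA) = 0.5299 ⇒ k = 0.0641/(0.5299·2.12) = 0.0571 W/m·K

k = 0.0571 W/m·K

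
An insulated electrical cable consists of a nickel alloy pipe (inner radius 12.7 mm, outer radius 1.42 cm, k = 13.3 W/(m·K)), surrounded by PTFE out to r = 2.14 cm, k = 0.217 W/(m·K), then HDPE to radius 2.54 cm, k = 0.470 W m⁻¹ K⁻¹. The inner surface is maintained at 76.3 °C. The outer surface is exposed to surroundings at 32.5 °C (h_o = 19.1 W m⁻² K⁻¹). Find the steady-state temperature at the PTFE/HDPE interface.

Treat each layer as a resistance in series:
  R'_nickel alloy = ln(0.0142/0.0127)/(2πk) = 0.1116/(2π·13.3) = 0.001336 m·K/W
  R'_PTFE = ln(0.0214/0.0142)/(2πk) = 0.4101/(2π·0.217) = 0.3008 m·K/W
  R'_HDPE = ln(0.0254/0.0214)/(2πk) = 0.1714/(2π·0.470) = 0.05803 m·K/W
  R'_conv,out = 1/(2πr h) = 1/(2π·0.0254·19.1) = 0.3281 m·K/W
ΣR = 0.001336 + 0.3008 + 0.05803 + 0.3281 = 0.6883 m·K/W
Q' = ΔT/ΣR = (76.3 °C − 32.5 °C)/0.6883 = 63.64 W/m
From the inner boundary to the PTFE/HDPE interface, ΣR_partial = 0.3021 m·K/W.
T_interface = T_in − Q'·ΣR_partial = 76.3 °C − (63.64)(0.3021) = 57.1 °C

T = 57.1 °C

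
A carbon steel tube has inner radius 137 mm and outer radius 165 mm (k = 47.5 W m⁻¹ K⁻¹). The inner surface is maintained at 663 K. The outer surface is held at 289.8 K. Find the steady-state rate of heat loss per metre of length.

Q' = 599 kW/m

Q' = 2πk·ΔT/ln(r₂/r₁) = 2π × 47.5 × 373.2 / ln(0.165/0.137) = 5.99×10^5 W/m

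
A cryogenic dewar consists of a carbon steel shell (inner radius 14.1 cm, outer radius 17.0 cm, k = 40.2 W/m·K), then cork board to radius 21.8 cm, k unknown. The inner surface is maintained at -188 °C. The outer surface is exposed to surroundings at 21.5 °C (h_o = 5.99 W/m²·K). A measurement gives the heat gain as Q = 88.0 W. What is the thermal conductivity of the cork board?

ΣR = ΔT/Q = |-188 − 21.5|/88.0 = 2.381 K/W
Known resistances:
  R_carbon steel = (1/0.141 − 1/0.170)/(4πk) = 1.210/(4π·40.2) = 0.002395 K/W
  R_conv,out = 1/(4πr²h) = 1/(4π·0.218²·5.99) = 0.2795 K/W
R_cork board = ΣR − ΣR_known = 2.381 − 0.2819 = 2.099 K/W
(1/r₁−1/r₂)/(4πk) = 2.099 ⇒ k = 1.295/(4π·2.099) = 0.0491 W/m·K

k = 0.0491 W/m·K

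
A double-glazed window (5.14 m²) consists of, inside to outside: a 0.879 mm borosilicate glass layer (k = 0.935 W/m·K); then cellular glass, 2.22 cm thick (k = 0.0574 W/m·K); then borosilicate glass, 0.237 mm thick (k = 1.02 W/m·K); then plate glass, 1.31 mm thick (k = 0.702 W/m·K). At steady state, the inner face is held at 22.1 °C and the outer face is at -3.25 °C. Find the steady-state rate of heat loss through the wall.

Treat each layer as a resistance in series:
  R_borosilicate glass = L/(kA) = 8.79×10^-4/(0.935·5.14) = 1.829×10^-4 K/W
  R_cellular glass = L/(kA) = 0.0222/(0.0574·5.14) = 0.07525 K/W
  R_borosilicate glass = L/(kA) = 2.37×10^-4/(1.02·5.14) = 4.520×10^-5 K/W
  R_plate glass = L/(kA) = 0.00131/(0.702·5.14) = 3.631×10^-4 K/W
ΣR = 1.829×10^-4 + 0.07525 + 4.520×10^-5 + 3.631×10^-4 = 0.07584 K/W
Q = ΔT/ΣR = (22.1 °C − -3.25 °C)/0.07584 = 334 W

Q = 334 W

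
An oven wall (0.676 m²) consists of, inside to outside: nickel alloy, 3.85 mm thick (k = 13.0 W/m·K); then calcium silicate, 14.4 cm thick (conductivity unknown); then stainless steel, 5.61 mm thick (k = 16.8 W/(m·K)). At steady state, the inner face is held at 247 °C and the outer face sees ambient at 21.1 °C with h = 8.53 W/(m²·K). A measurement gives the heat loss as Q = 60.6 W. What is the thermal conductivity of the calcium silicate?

k = 0.0599 W/m·K

ΣR = ΔT/Q = |247 − 21.1|/60.6 = 3.728 K/W
Known resistances:
  R_nickel alloy = L/(kA) = 0.00385/(13.0·0.676) = 4.381×10^-4 K/W
  R_stainless steel = L/(kA) = 0.00561/(16.8·0.676) = 4.940×10^-4 K/W
  R_conv,out = 1/(hA) = 1/(8.53·0.676) = 0.1734 K/W
R_calcium silicate = ΣR − ΣR_known = 3.728 − 0.1743 = 3.554 K/W
L/(kA) = 3.554 ⇒ k = 0.144/(3.554·0.676) = 0.0599 W/m·K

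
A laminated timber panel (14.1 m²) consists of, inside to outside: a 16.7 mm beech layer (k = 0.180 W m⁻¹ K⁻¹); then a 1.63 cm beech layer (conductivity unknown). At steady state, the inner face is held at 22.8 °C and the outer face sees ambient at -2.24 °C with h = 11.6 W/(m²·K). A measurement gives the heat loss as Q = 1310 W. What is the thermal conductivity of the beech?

k = 0.180 W/m·K

ΣR = ΔT/Q = |22.8 − -2.24|/1310 = 0.01911 K/W
Known resistances:
  R_beech = L/(kA) = 0.0167/(0.180·14.1) = 0.006580 K/W
  R_conv,out = 1/(hA) = 1/(11.6·14.1) = 0.006114 K/W
R_beech = ΣR − ΣR_known = 0.01911 − 0.01269 = 0.006420 K/W
L/(kA) = 0.006420 ⇒ k = 0.0163/(0.006420·14.1) = 0.180 W/m·K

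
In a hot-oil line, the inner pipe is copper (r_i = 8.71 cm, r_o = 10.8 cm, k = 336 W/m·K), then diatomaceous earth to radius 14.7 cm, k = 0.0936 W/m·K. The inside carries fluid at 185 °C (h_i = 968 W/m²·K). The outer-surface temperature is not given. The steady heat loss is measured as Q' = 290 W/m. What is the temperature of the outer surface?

Series resistances:
  R'_conv,in = 1/(2πr h) = 1/(2π·0.0871·968) = 0.001888 m·K/W
  R'_copper = ln(0.108/0.0871)/(2πk) = 0.2151/(2π·336) = 1.019×10^-4 m·K/W
  R'_diatomaceous earth = ln(0.147/0.108)/(2πk) = 0.3083/(2π·0.0936) = 0.5242 m·K/W
ΣR = 0.5262 m·K/W
ΔT = Q'·ΣR = 290 × 0.5262 = 152.6 K
Heat flows outward, so T_out = T_in − ΔT = 185 − 152.6 = 32.4 °C

T_out = 32.4 °C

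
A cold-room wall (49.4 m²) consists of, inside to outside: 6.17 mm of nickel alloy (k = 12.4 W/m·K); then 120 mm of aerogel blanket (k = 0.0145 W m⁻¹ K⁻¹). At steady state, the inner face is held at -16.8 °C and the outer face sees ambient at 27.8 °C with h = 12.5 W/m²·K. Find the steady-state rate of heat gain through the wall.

Series thermal resistances, inner to outer:
  R_nickel alloy = L/(kA) = 0.00617/(12.4·49.4) = 1.007×10^-5 K/W
  R_aerogel blanket = L/(kA) = 0.120/(0.0145·49.4) = 0.1675 K/W
  R_conv,out = 1/(hA) = 1/(12.5·49.4) = 0.001619 K/W
ΣR = 1.007×10^-5 + 0.1675 + 0.001619 = 0.1691 K/W
Q = ΔT/ΣR = (-16.8 °C − 27.8 °C)/0.1691 = -264 W
(Negative Q ⇒ heat flows inward; heat gain = 264 W.)

Q = 264 W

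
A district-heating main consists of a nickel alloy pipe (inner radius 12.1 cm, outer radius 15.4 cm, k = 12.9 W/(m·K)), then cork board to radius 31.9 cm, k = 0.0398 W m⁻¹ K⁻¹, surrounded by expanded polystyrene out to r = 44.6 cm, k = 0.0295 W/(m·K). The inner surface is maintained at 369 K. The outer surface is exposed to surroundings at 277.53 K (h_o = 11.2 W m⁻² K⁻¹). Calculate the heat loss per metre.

Q' = 19.2 W/m

Resistance network (inner→outer):
  R'_nickel alloy = ln(0.154/0.121)/(2πk) = 0.2412/(2π·12.9) = 0.002975 m·K/W
  R'_cork board = ln(0.319/0.154)/(2πk) = 0.7282/(2π·0.0398) = 2.912 m·K/W
  R'_expanded polystyrene = ln(0.446/0.319)/(2πk) = 0.3351/(2π·0.0295) = 1.808 m·K/W
  R'_conv,out = 1/(2πr h) = 1/(2π·0.446·11.2) = 0.03186 m·K/W
ΣR = 0.002975 + 2.912 + 1.808 + 0.03186 = 4.755 m·K/W
Q' = ΔT/ΣR = (369 K − 277.53 K)/4.755 = 19.2 W/m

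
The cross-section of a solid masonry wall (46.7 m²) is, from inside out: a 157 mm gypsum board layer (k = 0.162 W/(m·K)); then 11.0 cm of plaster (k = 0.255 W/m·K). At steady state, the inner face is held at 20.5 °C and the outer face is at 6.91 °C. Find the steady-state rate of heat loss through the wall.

Series thermal resistances, inner to outer:
  R_gypsum board = L/(kA) = 0.157/(0.162·46.7) = 0.02075 K/W
  R_plaster = L/(kA) = 0.110/(0.255·46.7) = 0.009237 K/W
ΣR = 0.02075 + 0.009237 = 0.02999 K/W
Q = ΔT/ΣR = (20.5 °C − 6.91 °C)/0.02999 = 453 W

Q = 453 W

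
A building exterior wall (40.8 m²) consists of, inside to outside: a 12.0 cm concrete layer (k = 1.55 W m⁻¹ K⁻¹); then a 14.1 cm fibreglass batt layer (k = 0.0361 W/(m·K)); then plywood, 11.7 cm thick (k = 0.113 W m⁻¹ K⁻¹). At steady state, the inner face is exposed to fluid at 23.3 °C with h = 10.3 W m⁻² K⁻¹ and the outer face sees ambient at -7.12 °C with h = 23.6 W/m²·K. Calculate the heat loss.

Series thermal resistances, inner to outer:
  R_conv,in = 1/(hA) = 1/(10.3·40.8) = 0.002380 K/W
  R_concrete = L/(kA) = 0.120/(1.55·40.8) = 0.001898 K/W
  R_fibreglass batt = L/(kA) = 0.141/(0.0361·40.8) = 0.09573 K/W
  R_plywood = L/(kA) = 0.117/(0.113·40.8) = 0.02538 K/W
  R_conv,out = 1/(hA) = 1/(23.6·40.8) = 0.001039 K/W
ΣR = 0.002380 + 0.001898 + 0.09573 + 0.02538 + 0.001039 = 0.1264 K/W
Q = ΔT/ΣR = (23.3 °C − -7.12 °C)/0.1264 = 241 W

Q = 241 W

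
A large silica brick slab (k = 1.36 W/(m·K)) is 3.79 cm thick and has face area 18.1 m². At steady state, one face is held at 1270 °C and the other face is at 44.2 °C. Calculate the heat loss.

Q = kA·ΔT/L = 1.36 × 18.1 × |1270 °C − 44.2 °C| / 0.0379 = 7.96×10^5 W

Q = 7.96×10^5 W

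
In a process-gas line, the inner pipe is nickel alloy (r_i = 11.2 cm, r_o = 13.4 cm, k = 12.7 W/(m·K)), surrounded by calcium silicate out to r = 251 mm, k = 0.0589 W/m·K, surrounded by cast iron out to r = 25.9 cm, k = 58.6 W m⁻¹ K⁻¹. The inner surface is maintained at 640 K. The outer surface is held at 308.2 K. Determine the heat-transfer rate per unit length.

Series thermal resistances, inner to outer:
  R'_nickel alloy = ln(0.134/0.112)/(2πk) = 0.1793/(2π·12.7) = 0.002247 m·K/W
  R'_calcium silicate = ln(0.251/0.134)/(2πk) = 0.6276/(2π·0.0589) = 1.696 m·K/W
  R'_cast iron = ln(0.259/0.251)/(2πk) = 0.03138/(2π·58.6) = 8.521×10^-5 m·K/W
ΣR = 0.002247 + 1.696 + 8.521×10^-5 = 1.698 m·K/W
Q' = ΔT/ΣR = (640 K − 308.2 K)/1.698 = 195 W/m

Q' = 195 W/m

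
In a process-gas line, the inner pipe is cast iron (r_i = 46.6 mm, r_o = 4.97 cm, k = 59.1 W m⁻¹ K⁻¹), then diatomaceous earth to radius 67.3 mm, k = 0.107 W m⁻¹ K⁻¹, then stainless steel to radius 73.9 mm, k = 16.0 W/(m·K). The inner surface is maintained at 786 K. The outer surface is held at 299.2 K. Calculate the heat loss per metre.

Q' = 1080 W/m

Treat each layer as a resistance in series:
  R'_cast iron = ln(0.0497/0.0466)/(2πk) = 0.06440/(2π·59.1) = 1.734×10^-4 m·K/W
  R'_diatomaceous earth = ln(0.0673/0.0497)/(2πk) = 0.3032/(2π·0.107) = 0.4509 m·K/W
  R'_stainless steel = ln(0.0739/0.0673)/(2πk) = 0.09355/(2π·16.0) = 9.306×10^-4 m·K/W
ΣR = 1.734×10^-4 + 0.4509 + 9.306×10^-4 = 0.4520 m·K/W
Q' = ΔT/ΣR = (786 K − 299.2 K)/0.4520 = 1080 W/m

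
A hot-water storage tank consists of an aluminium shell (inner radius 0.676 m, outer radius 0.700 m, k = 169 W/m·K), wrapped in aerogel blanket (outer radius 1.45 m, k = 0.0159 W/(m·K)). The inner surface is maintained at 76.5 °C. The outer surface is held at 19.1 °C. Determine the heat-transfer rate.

Q = 15.5 W

Treat each layer as a resistance in series:
  R_aluminium = (1/0.676 − 1/0.700)/(4πk) = 0.05072/(4π·169) = 2.388×10^-5 K/W
  R_aerogel blanket = (1/0.700 − 1/1.45)/(4πk) = 0.7389/(4π·0.0159) = 3.698 K/W
ΣR = 2.388×10^-5 + 3.698 = 3.698 K/W
Q = ΔT/ΣR = (76.5 °C − 19.1 °C)/3.698 = 15.5 W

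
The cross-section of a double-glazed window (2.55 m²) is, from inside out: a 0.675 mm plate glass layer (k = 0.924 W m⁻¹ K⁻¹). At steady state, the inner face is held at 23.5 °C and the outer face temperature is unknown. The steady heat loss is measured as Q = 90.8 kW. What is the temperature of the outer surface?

Series resistances:
  R_plate glass = L/(kA) = 6.75×10^-4/(0.924·2.55) = 2.865×10^-4 K/W
ΣR = 2.865×10^-4 K/W
ΔT = Q·ΣR = 90800 × 2.865×10^-4 = 26.01 K
Heat flows outward, so T_out = T_in − ΔT = 23.5 − 26.01 = -2.51 °C

T_out = -2.51 °C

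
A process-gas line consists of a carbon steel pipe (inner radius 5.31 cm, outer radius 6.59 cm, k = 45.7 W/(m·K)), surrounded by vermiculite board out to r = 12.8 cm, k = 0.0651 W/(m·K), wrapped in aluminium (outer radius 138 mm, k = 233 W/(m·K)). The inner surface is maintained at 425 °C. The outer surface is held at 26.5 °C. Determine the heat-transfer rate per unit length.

Q' = 245 W/m

Treat each layer as a resistance in series:
  R'_carbon steel = ln(0.0659/0.0531)/(2πk) = 0.2160/(2π·45.7) = 7.521×10^-4 m·K/W
  R'_vermiculite board = ln(0.128/0.0659)/(2πk) = 0.6639/(2π·0.0651) = 1.623 m·K/W
  R'_aluminium = ln(0.138/0.128)/(2πk) = 0.07522/(2π·233) = 5.138×10^-5 m·K/W
ΣR = 7.521×10^-4 + 1.623 + 5.138×10^-5 = 1.624 m·K/W
Q' = ΔT/ΣR = (425 °C − 26.5 °C)/1.624 = 245 W/m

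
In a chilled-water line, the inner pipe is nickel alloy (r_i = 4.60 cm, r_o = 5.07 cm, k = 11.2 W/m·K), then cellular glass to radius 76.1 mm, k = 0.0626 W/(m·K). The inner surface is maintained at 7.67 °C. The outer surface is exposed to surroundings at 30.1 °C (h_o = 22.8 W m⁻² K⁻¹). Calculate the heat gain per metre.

Q' = 19.9 W/m

Treat each layer as a resistance in series:
  R'_nickel alloy = ln(0.0507/0.0460)/(2πk) = 0.09728/(2π·11.2) = 0.001382 m·K/W
  R'_cellular glass = ln(0.0761/0.0507)/(2πk) = 0.4061/(2π·0.0626) = 1.033 m·K/W
  R'_conv,out = 1/(2πr h) = 1/(2π·0.0761·22.8) = 0.09173 m·K/W
ΣR = 0.001382 + 1.033 + 0.09173 = 1.126 m·K/W
Q' = ΔT/ΣR = (7.67 °C − 30.1 °C)/1.126 = -19.9 W/m
(Negative Q' ⇒ heat flows inward; heat gain = 19.9 W/m.)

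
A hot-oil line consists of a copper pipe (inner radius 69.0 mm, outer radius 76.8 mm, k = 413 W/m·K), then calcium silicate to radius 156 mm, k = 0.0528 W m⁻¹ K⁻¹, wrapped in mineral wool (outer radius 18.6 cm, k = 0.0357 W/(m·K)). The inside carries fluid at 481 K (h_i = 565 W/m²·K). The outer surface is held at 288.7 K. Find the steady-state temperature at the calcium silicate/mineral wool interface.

Treat each layer as a resistance in series:
  R'_conv,in = 1/(2πr h) = 1/(2π·0.0690·565) = 0.004082 m·K/W
  R'_copper = ln(0.0768/0.0690)/(2πk) = 0.1071/(2π·413) = 4.127×10^-5 m·K/W
  R'_calcium silicate = ln(0.156/0.0768)/(2πk) = 0.7087/(2π·0.0528) = 2.136 m·K/W
  R'_mineral wool = ln(0.186/0.156)/(2πk) = 0.1759/(2π·0.0357) = 0.7841 m·K/W
ΣR = 0.004082 + 4.127×10^-5 + 2.136 + 0.7841 = 2.924 m·K/W
Q' = ΔT/ΣR = (481 K − 288.7 K)/2.924 = 65.77 W/m
From the inner boundary to the calcium silicate/mineral wool interface, ΣR_partial = 2.140 m·K/W.
T_interface = T_in − Q'·ΣR_partial = 481 K − (65.77)(2.140) = 340.3 K

T = 340.3 K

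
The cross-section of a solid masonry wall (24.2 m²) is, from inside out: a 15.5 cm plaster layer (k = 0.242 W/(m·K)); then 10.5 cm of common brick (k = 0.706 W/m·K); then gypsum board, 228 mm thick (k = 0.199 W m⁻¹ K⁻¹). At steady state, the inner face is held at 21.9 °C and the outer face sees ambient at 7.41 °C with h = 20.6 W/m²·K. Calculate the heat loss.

Q = 177 W

Treat each layer as a resistance in series:
  R_plaster = L/(kA) = 0.155/(0.242·24.2) = 0.02647 K/W
  R_common brick = L/(kA) = 0.105/(0.706·24.2) = 0.006146 K/W
  R_gypsum board = L/(kA) = 0.228/(0.199·24.2) = 0.04734 K/W
  R_conv,out = 1/(hA) = 1/(20.6·24.2) = 0.002006 K/W
ΣR = 0.02647 + 0.006146 + 0.04734 + 0.002006 = 0.08196 K/W
Q = ΔT/ΣR = (21.9 °C − 7.41 °C)/0.08196 = 177 W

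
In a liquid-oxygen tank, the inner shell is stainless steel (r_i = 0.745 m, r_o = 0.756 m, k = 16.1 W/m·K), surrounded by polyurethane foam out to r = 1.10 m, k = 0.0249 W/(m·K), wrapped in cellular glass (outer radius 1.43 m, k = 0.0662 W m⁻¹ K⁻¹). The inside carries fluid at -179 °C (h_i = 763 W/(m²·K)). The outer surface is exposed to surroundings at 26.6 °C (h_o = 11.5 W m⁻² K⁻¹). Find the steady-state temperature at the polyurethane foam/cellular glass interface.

T = -6.7 °C

Series thermal resistances, inner to outer:
  R_conv,in = 1/(4πr²h) = 1/(4π·0.745²·763) = 1.879×10^-4 K/W
  R_stainless steel = (1/0.745 − 1/0.756)/(4πk) = 0.01953/(4π·16.1) = 9.653×10^-5 K/W
  R_polyurethane foam = (1/0.756 − 1/1.10)/(4πk) = 0.4137/(4π·0.0249) = 1.322 K/W
  R_cellular glass = (1/1.10 − 1/1.43)/(4πk) = 0.2098/(4π·0.0662) = 0.2522 K/W
  R_conv,out = 1/(4πr²h) = 1/(4π·1.43²·11.5) = 0.003384 K/W
ΣR = 1.879×10^-4 + 9.653×10^-5 + 1.322 + 0.2522 + 0.003384 = 1.578 K/W
Q = ΔT/ΣR = (-179 °C − 26.6 °C)/1.578 = -130.3 W
From the inner boundary to the polyurethane foam/cellular glass interface, ΣR_partial = 1.322 K/W.
T_interface = T_in − Q·ΣR_partial = -179 °C − (-130.3)(1.322) = -6.7 °C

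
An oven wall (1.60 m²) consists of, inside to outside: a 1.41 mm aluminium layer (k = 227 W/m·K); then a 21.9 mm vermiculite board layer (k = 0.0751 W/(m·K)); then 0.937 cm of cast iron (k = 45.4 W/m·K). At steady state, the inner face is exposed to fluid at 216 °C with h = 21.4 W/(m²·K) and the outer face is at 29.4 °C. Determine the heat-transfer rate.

Q = 882 W

Treat each layer as a resistance in series:
  R_conv,in = 1/(hA) = 1/(21.4·1.60) = 0.02921 K/W
  R_aluminium = L/(kA) = 0.00141/(227·1.60) = 3.882×10^-6 K/W
  R_vermiculite board = L/(kA) = 0.0219/(0.0751·1.60) = 0.1823 K/W
  R_cast iron = L/(kA) = 0.00937/(45.4·1.60) = 1.290×10^-4 K/W
ΣR = 0.02921 + 3.882×10^-6 + 0.1823 + 1.290×10^-4 = 0.2116 K/W
Q = ΔT/ΣR = (216 °C − 29.4 °C)/0.2116 = 882 W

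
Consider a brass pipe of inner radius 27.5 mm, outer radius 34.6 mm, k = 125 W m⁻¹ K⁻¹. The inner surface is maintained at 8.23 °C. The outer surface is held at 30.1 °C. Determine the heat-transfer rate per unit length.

Q' = 74800 W/m

Q' = 2πk·ΔT/ln(r₂/r₁) = 2π × 125 × 21.87 / ln(0.0346/0.0275) = 74800 W/m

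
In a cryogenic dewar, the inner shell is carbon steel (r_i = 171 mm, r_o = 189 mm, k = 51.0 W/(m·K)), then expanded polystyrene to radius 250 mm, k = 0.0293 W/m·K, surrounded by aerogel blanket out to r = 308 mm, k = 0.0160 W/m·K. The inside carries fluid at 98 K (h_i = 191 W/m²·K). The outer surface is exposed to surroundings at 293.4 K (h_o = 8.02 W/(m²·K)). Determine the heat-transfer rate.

Series thermal resistances, inner to outer:
  R_conv,in = 1/(4πr²h) = 1/(4π·0.171²·191) = 0.01425 K/W
  R_carbon steel = (1/0.171 − 1/0.189)/(4πk) = 0.5569/(4π·51.0) = 8.690×10^-4 K/W
  R_expanded polystyrene = (1/0.189 − 1/0.250)/(4πk) = 1.291/(4π·0.0293) = 3.506 K/W
  R_aerogel blanket = (1/0.250 − 1/0.308)/(4πk) = 0.7532/(4π·0.0160) = 3.746 K/W
  R_conv,out = 1/(4πr²h) = 1/(4π·0.308²·8.02) = 0.1046 K/W
ΣR = 0.01425 + 8.690×10^-4 + 3.506 + 3.746 + 0.1046 = 7.372 K/W
Q = ΔT/ΣR = (98 K − 293.4 K)/7.372 = -26.5 W
(Negative Q ⇒ heat flows inward; heat gain = 26.5 W.)

Q = 26.5 W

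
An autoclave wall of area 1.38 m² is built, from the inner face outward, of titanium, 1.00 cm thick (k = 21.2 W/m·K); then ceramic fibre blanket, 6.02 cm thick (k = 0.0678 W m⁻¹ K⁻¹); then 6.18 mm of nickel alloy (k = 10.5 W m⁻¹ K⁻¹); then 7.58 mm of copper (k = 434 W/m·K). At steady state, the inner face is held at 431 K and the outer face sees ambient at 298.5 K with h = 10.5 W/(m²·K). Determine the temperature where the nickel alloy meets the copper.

T = 311.3 K

Treat each layer as a resistance in series:
  R_titanium = L/(kA) = 0.0100/(21.2·1.38) = 3.418×10^-4 K/W
  R_ceramic fibre blanket = L/(kA) = 0.0602/(0.0678·1.38) = 0.6434 K/W
  R_nickel alloy = L/(kA) = 0.00618/(10.5·1.38) = 4.265×10^-4 K/W
  R_copper = L/(kA) = 0.00758/(434·1.38) = 1.266×10^-5 K/W
  R_conv,out = 1/(hA) = 1/(10.5·1.38) = 0.06901 K/W
ΣR = 3.418×10^-4 + 0.6434 + 4.265×10^-4 + 1.266×10^-5 + 0.06901 = 0.7132 K/W
Q = ΔT/ΣR = (431 K − 298.5 K)/0.7132 = 185.8 W
From the inner boundary to the nickel alloy/copper interface, ΣR_partial = 0.6442 K/W.
T_interface = T_in − Q·ΣR_partial = 431 K − (185.8)(0.6442) = 311.3 K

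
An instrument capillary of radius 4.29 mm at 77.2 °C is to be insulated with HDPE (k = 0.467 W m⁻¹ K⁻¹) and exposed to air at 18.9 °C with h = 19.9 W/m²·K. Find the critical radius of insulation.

For a cylinder, r_cr = k_ins/h = 0.467/19.9 = 0.0235 m = 2.35 cm

r_cr = 2.35 cm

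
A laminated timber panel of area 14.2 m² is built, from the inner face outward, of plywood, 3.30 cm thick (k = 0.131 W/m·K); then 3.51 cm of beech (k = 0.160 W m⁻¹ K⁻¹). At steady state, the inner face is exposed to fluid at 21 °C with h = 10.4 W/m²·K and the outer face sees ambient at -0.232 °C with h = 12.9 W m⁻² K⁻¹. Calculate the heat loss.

Q = 467 W

Resistance network (inner→outer):
  R_conv,in = 1/(hA) = 1/(10.4·14.2) = 0.006771 K/W
  R_plywood = L/(kA) = 0.0330/(0.131·14.2) = 0.01774 K/W
  R_beech = L/(kA) = 0.0351/(0.160·14.2) = 0.01545 K/W
  R_conv,out = 1/(hA) = 1/(12.9·14.2) = 0.005459 K/W
ΣR = 0.006771 + 0.01774 + 0.01545 + 0.005459 = 0.04542 K/W
Q = ΔT/ΣR = (21 °C − -0.232 °C)/0.04542 = 467 W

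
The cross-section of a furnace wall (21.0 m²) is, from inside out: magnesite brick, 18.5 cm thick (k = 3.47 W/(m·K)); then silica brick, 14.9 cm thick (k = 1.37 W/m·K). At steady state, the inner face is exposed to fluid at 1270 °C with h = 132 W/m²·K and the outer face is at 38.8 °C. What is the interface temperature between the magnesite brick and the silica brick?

T = 828 °C

Treat each layer as a resistance in series:
  R_conv,in = 1/(hA) = 1/(132·21.0) = 3.608×10^-4 K/W
  R_magnesite brick = L/(kA) = 0.185/(3.47·21.0) = 0.002539 K/W
  R_silica brick = L/(kA) = 0.149/(1.37·21.0) = 0.005179 K/W
ΣR = 3.608×10^-4 + 0.002539 + 0.005179 = 0.008079 K/W
Q = ΔT/ΣR = (1270 °C − 38.8 °C)/0.008079 = 1.524×10^5 W
From the inner boundary to the magnesite brick/silica brick interface, ΣR_partial = 0.002900 K/W.
T_interface = T_in − Q·ΣR_partial = 1270 °C − (1.524×10^5)(0.002900) = 828 °C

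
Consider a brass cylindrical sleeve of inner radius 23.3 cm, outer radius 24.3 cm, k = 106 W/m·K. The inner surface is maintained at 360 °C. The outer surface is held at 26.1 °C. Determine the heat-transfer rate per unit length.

Q' = 2πk·ΔT/ln(r₂/r₁) = 2π × 106 × 333.9 / ln(0.243/0.233) = 5.29×10^6 W/m

Q' = 5.29×10^6 W/m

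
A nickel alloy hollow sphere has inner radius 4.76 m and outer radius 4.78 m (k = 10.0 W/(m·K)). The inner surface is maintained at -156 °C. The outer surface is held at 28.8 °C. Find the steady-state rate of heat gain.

Q = 26400 kW

Q = 4πk·ΔT/(1/r₁ − 1/r₂) = 4π × 10.0 × 184.8 / (1/4.76 − 1/4.78) = 2.64×10^7 W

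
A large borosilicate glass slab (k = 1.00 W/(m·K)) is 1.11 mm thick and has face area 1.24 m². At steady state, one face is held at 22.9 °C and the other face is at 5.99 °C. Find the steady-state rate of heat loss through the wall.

Q = kA·ΔT/L = 1.00 × 1.24 × |22.9 °C − 5.99 °C| / 0.00111 = 18900 W

Q = 18.9 kW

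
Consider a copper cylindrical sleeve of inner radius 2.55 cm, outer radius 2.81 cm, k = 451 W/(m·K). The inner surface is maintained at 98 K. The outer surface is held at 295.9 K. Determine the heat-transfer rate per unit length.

Q' = 5780 kW/m

Q' = 2πk·ΔT/ln(r₂/r₁) = 2π × 451 × 197.9 / ln(0.0281/0.0255) = 5.78×10^6 W/m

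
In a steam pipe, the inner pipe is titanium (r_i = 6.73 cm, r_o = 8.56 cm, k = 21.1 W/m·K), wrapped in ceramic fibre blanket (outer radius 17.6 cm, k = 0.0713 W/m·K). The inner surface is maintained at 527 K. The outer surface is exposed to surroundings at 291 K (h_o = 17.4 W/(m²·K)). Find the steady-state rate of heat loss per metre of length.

Resistance network (inner→outer):
  R'_titanium = ln(0.0856/0.0673)/(2πk) = 0.2405/(2π·21.1) = 0.001814 m·K/W
  R'_ceramic fibre blanket = ln(0.176/0.0856)/(2πk) = 0.7208/(2π·0.0713) = 1.609 m·K/W
  R'_conv,out = 1/(2πr h) = 1/(2π·0.176·17.4) = 0.05197 m·K/W
ΣR = 0.001814 + 1.609 + 0.05197 = 1.663 m·K/W
Q' = ΔT/ΣR = (527 K − 291 K)/1.663 = 142 W/m

Q' = 142 W/m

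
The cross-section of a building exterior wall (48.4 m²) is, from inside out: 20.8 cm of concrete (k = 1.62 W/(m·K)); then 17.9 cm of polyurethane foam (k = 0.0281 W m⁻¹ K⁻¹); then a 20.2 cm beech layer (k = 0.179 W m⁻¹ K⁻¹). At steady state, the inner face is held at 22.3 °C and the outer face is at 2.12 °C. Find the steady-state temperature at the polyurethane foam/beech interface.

Treat each layer as a resistance in series:
  R_concrete = L/(kA) = 0.208/(1.62·48.4) = 0.002653 K/W
  R_polyurethane foam = L/(kA) = 0.179/(0.0281·48.4) = 0.1316 K/W
  R_beech = L/(kA) = 0.202/(0.179·48.4) = 0.02332 K/W
ΣR = 0.002653 + 0.1316 + 0.02332 = 0.1576 K/W
Q = ΔT/ΣR = (22.3 °C − 2.12 °C)/0.1576 = 128.0 W
From the inner boundary to the polyurethane foam/beech interface, ΣR_partial = 0.1343 K/W.
T_interface = T_in − Q·ΣR_partial = 22.3 °C − (128.0)(0.1343) = 5.11 °C

T = 5.11 °C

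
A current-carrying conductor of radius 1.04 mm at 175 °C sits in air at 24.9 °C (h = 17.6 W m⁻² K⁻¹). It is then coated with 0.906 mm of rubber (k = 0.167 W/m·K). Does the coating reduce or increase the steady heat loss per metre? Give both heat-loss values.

increases: 17.3 → 28.6 W/m

Critical radius for a cylinder: r_cr = k/h = 0.00949 m = 0.949 cm.
Outer radius after coating: r₂ = 0.00104 + 9.06×10^-4 = 0.001946 m.
Since r₁ < r_cr and r₂ ≤ r_cr, the coating moves toward the maximum at r_cr — heat loss rises.
Bare: R = 1/(2πr₁h) = 8.695 m·K/W; Q = 150.1/8.695 = 17.3 W/m.
Coated: R = R_cond + R_conv = 5.244 m·K/W; Q = 150.1/5.244 = 28.6 W/m.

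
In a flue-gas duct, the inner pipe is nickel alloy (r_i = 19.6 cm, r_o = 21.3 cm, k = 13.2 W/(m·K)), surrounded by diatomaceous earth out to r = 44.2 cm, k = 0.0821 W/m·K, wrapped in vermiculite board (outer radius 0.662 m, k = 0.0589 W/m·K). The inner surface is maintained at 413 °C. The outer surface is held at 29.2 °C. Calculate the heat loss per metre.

Q' = 153 W/m

Resistance network (inner→outer):
  R'_nickel alloy = ln(0.213/0.196)/(2πk) = 0.08318/(2π·13.2) = 0.001003 m·K/W
  R'_diatomaceous earth = ln(0.442/0.213)/(2πk) = 0.7300/(2π·0.0821) = 1.415 m·K/W
  R'_vermiculite board = ln(0.662/0.442)/(2πk) = 0.4040/(2π·0.0589) = 1.092 m·K/W
ΣR = 0.001003 + 1.415 + 1.092 = 2.508 m·K/W
Q' = ΔT/ΣR = (413 °C − 29.2 °C)/2.508 = 153 W/m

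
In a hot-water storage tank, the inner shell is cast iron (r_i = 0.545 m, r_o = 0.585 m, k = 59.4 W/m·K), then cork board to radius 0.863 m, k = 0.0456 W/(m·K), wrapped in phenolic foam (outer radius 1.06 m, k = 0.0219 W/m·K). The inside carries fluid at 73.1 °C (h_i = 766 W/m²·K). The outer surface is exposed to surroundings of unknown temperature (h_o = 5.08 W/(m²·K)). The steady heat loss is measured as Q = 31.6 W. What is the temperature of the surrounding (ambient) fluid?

T_out = 17.5 °C

Sum the resistances:
  R_conv,in = 1/(4πr²h) = 1/(4π·0.545²·766) = 3.498×10^-4 K/W
  R_cast iron = (1/0.545 − 1/0.585)/(4πk) = 0.1255/(4π·59.4) = 1.681×10^-4 K/W
  R_cork board = (1/0.585 − 1/0.863)/(4πk) = 0.5507/(4π·0.0456) = 0.9610 K/W
  R_phenolic foam = (1/0.863 − 1/1.06)/(4πk) = 0.2154/(4π·0.0219) = 0.7825 K/W
  R_conv,out = 1/(4πr²h) = 1/(4π·1.06²·5.08) = 0.01394 K/W
ΣR = 1.758 K/W
ΔT = Q·ΣR = 31.6 × 1.758 = 55.55 K
Heat flows outward, so T_out = T_in − ΔT = 73.1 − 55.55 = 17.5 °C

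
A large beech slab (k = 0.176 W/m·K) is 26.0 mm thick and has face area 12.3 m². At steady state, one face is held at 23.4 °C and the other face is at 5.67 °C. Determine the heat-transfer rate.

Q = 1480 W

Q = kA·ΔT/L = 0.176 × 12.3 × |23.4 °C − 5.67 °C| / 0.0260 = 1480 W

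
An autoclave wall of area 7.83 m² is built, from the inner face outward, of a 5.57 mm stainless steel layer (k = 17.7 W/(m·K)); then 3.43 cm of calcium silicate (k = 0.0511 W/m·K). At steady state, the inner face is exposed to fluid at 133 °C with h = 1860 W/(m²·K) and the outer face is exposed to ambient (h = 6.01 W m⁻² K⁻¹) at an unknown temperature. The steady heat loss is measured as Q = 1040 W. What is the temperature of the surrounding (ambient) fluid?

T_out = 21.6 °C

Series resistances:
  R_conv,in = 1/(hA) = 1/(1860·7.83) = 6.866×10^-5 K/W
  R_stainless steel = L/(kA) = 0.00557/(17.7·7.83) = 4.019×10^-5 K/W
  R_calcium silicate = L/(kA) = 0.0343/(0.0511·7.83) = 0.08573 K/W
  R_conv,out = 1/(hA) = 1/(6.01·7.83) = 0.02125 K/W
ΣR = 0.1071 K/W
ΔT = Q·ΣR = 1040 × 0.1071 = 111.4 K
Heat flows outward, so T_out = T_in − ΔT = 133 − 111.4 = 21.6 °C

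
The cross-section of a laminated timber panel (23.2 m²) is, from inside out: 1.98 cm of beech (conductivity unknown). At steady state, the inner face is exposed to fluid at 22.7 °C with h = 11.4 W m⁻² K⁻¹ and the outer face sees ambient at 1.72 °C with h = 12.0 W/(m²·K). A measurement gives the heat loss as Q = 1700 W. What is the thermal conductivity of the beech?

ΣR = ΔT/Q = |22.7 − 1.72|/1700 = 0.01234 K/W
Known resistances:
  R_conv,in = 1/(hA) = 1/(11.4·23.2) = 0.003781 K/W
  R_conv,out = 1/(hA) = 1/(12.0·23.2) = 0.003592 K/W
R_beech = ΣR − ΣR_known = 0.01234 − 0.007373 = 0.004967 K/W
L/(kA) = 0.004967 ⇒ k = 0.0198/(0.004967·23.2) = 0.172 W/m·K

k = 0.172 W/m·K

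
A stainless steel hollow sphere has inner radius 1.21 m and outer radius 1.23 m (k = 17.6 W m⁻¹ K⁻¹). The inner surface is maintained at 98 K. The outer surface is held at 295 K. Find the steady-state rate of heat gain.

Q = 4πk·ΔT/(1/r₁ − 1/r₂) = 4π × 17.6 × 197 / (1/1.21 − 1/1.23) = 3.24×10^6 W

Q = 3.24×10^6 W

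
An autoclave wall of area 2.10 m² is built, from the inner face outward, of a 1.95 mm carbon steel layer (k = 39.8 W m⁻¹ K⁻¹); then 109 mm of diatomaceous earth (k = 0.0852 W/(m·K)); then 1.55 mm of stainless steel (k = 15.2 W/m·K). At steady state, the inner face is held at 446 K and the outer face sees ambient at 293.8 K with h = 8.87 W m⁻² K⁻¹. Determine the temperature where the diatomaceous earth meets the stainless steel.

T = 306.1 K

Series thermal resistances, inner to outer:
  R_carbon steel = L/(kA) = 0.00195/(39.8·2.10) = 2.333×10^-5 K/W
  R_diatomaceous earth = L/(kA) = 0.109/(0.0852·2.10) = 0.6092 K/W
  R_stainless steel = L/(kA) = 0.00155/(15.2·2.10) = 4.856×10^-5 K/W
  R_conv,out = 1/(hA) = 1/(8.87·2.10) = 0.05369 K/W
ΣR = 2.333×10^-5 + 0.6092 + 4.856×10^-5 + 0.05369 = 0.6630 K/W
Q = ΔT/ΣR = (446 K − 293.8 K)/0.6630 = 229.6 W
From the inner boundary to the diatomaceous earth/stainless steel interface, ΣR_partial = 0.6092 K/W.
T_interface = T_in − Q·ΣR_partial = 446 K − (229.6)(0.6092) = 306.1 K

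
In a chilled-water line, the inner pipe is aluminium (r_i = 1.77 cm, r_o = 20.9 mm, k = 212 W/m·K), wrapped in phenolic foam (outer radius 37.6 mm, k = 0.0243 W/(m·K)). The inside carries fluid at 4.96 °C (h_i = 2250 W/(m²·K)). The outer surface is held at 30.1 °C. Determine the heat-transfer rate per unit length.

Q' = 6.53 W/m

Treat each layer as a resistance in series:
  R'_conv,in = 1/(2πr h) = 1/(2π·0.0177·2250) = 0.003996 m·K/W
  R'_aluminium = ln(0.0209/0.0177)/(2πk) = 0.1662/(2π·212) = 1.248×10^-4 m·K/W
  R'_phenolic foam = ln(0.0376/0.0209)/(2πk) = 0.5873/(2π·0.0243) = 3.846 m·K/W
ΣR = 0.003996 + 1.248×10^-4 + 3.846 = 3.850 m·K/W
Q' = ΔT/ΣR = (4.96 °C − 30.1 °C)/3.850 = -6.53 W/m
(Negative Q' ⇒ heat flows inward; heat gain = 6.53 W/m.)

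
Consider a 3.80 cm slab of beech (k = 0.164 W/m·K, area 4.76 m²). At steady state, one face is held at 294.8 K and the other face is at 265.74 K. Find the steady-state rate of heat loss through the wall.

Q = kA·ΔT/L = 0.164 × 4.76 × |294.8 K − 265.74 K| / 0.0380 = 597 W

Q = 597 W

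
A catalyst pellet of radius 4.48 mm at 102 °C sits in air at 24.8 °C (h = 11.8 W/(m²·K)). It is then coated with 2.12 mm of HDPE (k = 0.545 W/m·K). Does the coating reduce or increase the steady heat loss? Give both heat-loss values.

increases: 0.230 → 0.467 W

Critical radius for a sphere: r_cr = 2k/h = 0.0924 m = 9.24 cm.
Outer radius after coating: r₂ = 0.00448 + 0.00212 = 0.00660 m.
Since r₁ < r_cr and r₂ ≤ r_cr, the coating moves toward the maximum at r_cr — heat loss rises.
Bare: R = 1/(4πr₁²h) = 336.0 K/W; Q = 77.2/336.0 = 0.230 W.
Coated: R = R_cond + R_conv = 165.3 K/W; Q = 77.2/165.3 = 0.467 W.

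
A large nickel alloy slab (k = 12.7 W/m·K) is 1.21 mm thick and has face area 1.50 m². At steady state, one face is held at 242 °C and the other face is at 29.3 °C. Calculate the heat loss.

Q = 3350 kW

Q = kA·ΔT/L = 12.7 × 1.50 × |242 °C − 29.3 °C| / 0.00121 = 3.35×10^6 W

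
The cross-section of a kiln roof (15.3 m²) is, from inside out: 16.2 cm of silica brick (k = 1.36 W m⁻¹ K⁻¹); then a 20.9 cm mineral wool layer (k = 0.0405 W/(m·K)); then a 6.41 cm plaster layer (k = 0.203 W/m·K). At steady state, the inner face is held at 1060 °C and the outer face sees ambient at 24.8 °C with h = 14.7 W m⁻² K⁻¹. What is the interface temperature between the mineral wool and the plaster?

Resistance network (inner→outer):
  R_silica brick = L/(kA) = 0.162/(1.36·15.3) = 0.007785 K/W
  R_mineral wool = L/(kA) = 0.209/(0.0405·15.3) = 0.3373 K/W
  R_plaster = L/(kA) = 0.0641/(0.203·15.3) = 0.02064 K/W
  R_conv,out = 1/(hA) = 1/(14.7·15.3) = 0.004446 K/W
ΣR = 0.007785 + 0.3373 + 0.02064 + 0.004446 = 0.3702 K/W
Q = ΔT/ΣR = (1060 °C − 24.8 °C)/0.3702 = 2796 W
From the inner boundary to the mineral wool/plaster interface, ΣR_partial = 0.3451 K/W.
T_interface = T_in − Q·ΣR_partial = 1060 °C − (2796)(0.3451) = 95 °C

T = 95 °C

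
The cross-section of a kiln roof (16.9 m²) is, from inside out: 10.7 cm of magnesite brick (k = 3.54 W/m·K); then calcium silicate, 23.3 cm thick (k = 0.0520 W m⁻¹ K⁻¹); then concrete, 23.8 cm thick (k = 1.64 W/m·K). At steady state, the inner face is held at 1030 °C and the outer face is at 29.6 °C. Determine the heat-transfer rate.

Q = 3630 W

Treat each layer as a resistance in series:
  R_magnesite brick = L/(kA) = 0.107/(3.54·16.9) = 0.001789 K/W
  R_calcium silicate = L/(kA) = 0.233/(0.0520·16.9) = 0.2651 K/W
  R_concrete = L/(kA) = 0.238/(1.64·16.9) = 0.008587 K/W
ΣR = 0.001789 + 0.2651 + 0.008587 = 0.2755 K/W
Q = ΔT/ΣR = (1030 °C − 29.6 °C)/0.2755 = 3630 W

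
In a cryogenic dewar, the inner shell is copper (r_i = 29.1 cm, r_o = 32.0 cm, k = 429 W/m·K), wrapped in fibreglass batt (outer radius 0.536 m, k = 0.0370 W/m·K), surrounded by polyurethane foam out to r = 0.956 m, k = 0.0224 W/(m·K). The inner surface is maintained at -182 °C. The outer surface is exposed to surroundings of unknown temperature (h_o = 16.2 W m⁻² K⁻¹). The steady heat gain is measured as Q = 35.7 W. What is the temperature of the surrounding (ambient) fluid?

Sum the resistances:
  R_copper = (1/0.291 − 1/0.320)/(4πk) = 0.3114/(4π·429) = 5.777×10^-5 K/W
  R_fibreglass batt = (1/0.320 − 1/0.536)/(4πk) = 1.259/(4π·0.0370) = 2.708 K/W
  R_polyurethane foam = (1/0.536 − 1/0.956)/(4πk) = 0.8196/(4π·0.0224) = 2.912 K/W
  R_conv,out = 1/(4πr²h) = 1/(4π·0.956²·16.2) = 0.005375 K/W
ΣR = 5.626 K/W
ΔT = Q·ΣR = 35.7 × 5.626 = 200.8 K
Heat flows inward, so T_out = T_in + ΔT = -182 + 200.8 = 18.8 °C

T_out = 18.8 °C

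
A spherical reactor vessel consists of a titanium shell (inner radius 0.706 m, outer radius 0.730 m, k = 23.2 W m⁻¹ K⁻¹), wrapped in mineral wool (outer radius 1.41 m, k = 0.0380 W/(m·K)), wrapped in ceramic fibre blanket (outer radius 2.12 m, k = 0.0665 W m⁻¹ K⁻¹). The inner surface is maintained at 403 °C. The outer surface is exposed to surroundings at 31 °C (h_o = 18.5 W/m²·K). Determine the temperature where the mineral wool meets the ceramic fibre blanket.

Treat each layer as a resistance in series:
  R_titanium = (1/0.706 − 1/0.730)/(4πk) = 0.04657/(4π·23.2) = 1.597×10^-4 K/W
  R_mineral wool = (1/0.730 − 1/1.41)/(4πk) = 0.6606/(4π·0.0380) = 1.383 K/W
  R_ceramic fibre blanket = (1/1.41 − 1/2.12)/(4πk) = 0.2375/(4π·0.0665) = 0.2842 K/W
  R_conv,out = 1/(4πr²h) = 1/(4π·2.12²·18.5) = 9.571×10^-4 K/W
ΣR = 1.597×10^-4 + 1.383 + 0.2842 + 9.571×10^-4 = 1.668 K/W
Q = ΔT/ΣR = (403 °C − 31 °C)/1.668 = 223.0 W
From the inner boundary to the mineral wool/ceramic fibre blanket interface, ΣR_partial = 1.383 K/W.
T_interface = T_in − Q·ΣR_partial = 403 °C − (223.0)(1.383) = 94.6 °C

T = 94.6 °C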